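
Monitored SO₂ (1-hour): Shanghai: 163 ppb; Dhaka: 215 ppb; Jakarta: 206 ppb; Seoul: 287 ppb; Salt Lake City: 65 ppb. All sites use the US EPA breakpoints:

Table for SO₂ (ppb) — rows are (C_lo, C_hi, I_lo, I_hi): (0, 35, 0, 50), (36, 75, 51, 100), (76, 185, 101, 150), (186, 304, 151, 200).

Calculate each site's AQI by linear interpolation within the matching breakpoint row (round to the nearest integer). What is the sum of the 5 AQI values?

742

Shanghai: 163 ∈ [76, 185] ↔ index [101, 150].
101 + (163−76)·(150−101)/(185−76) = 101 + 87·49/109 ≈ 140.11, so AQI = 140.
Dhaka: 215 ∈ [186, 304] ↔ index [151, 200].
151 + (215−186)·(200−151)/(304−186) = 151 + 29·49/118 ≈ 163.04, so AQI = 163.
Jakarta 206: bracket 186–304 → index 151–200; slope 49/118, offset 20.
AQI = 151 + 49/118·20 ≈ 159.31 ⇒ 159.
Seoul: row 186–304 (AQI 151–200). (200−151)·(287−186)/(304−186) + 151 = 49·101/118 + 151 ≈ 192.94 → 193.
Salt Lake City: row 36–75 (AQI 51–100). (100−51)·(65−36)/(75−36) + 51 = 49·29/39 + 51 ≈ 87.44 → 87.
AQIs: Shanghai=140, Dhaka=163, Jakarta=159, Seoul=193, Salt Lake City=87. Sum = 140 + 163 + 159 + 193 + 87 = 742.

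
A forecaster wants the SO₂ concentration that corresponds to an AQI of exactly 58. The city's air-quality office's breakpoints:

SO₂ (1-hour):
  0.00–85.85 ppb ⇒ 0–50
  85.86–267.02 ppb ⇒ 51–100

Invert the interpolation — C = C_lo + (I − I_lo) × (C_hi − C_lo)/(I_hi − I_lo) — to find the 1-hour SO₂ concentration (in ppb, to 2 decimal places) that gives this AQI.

111.74

AQI 58 lies in the 51–100 band, which corresponds to 85.86–267.02 ppb.
C = 85.86 + (58−51)×(267.02−85.86)/(100−51) = 85.86 + 7×181.16/49 ≈ 111.7400 ppb → 111.74 ppb to 2 dp.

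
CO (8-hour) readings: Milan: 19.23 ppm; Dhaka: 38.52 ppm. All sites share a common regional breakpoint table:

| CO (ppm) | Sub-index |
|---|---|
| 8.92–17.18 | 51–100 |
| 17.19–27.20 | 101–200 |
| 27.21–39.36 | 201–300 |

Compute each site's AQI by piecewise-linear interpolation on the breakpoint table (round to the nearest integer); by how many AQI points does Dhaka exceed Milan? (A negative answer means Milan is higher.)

Milan: row 17.19–27.20 (AQI 101–200). (200−101)·(19.23−17.19)/(27.20−17.19) + 101 = 99·2.04/10.01 + 101 ≈ 121.18 → 121.
Dhaka: row 27.21–39.36 (AQI 201–300). (300−201)·(38.52−27.21)/(39.36−27.21) + 201 = 99·11.31/12.15 + 201 ≈ 293.16 → 293.
AQIs: Milan=121, Dhaka=293. Dhaka (293) − Milan (121) = 172.

172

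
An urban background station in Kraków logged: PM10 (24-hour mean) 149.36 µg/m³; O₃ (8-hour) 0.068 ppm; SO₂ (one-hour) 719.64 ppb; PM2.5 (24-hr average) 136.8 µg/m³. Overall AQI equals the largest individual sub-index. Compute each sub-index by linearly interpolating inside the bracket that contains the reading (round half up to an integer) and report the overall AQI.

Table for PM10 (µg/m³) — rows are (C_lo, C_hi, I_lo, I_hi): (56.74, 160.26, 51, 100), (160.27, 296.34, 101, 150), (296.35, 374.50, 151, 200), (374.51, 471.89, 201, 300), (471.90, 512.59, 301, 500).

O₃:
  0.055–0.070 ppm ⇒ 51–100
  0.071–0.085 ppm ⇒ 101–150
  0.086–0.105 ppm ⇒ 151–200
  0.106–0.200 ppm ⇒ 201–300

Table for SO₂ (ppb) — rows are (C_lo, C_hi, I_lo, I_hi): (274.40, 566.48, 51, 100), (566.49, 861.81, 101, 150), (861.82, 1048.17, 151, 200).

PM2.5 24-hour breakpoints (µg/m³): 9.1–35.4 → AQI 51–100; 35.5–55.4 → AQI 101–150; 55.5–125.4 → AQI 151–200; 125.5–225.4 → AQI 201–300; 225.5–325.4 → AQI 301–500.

PM10 149.36: bracket 56.74–160.26 → index 51–100; slope 49/103.52, offset 92.62.
AQI = 51 + 49/103.52·92.62 ≈ 94.84 ⇒ 95.
O₃: 0.068 lies in 0.055–0.070, so I_lo=51, I_hi=100, C_lo=0.055, C_hi=0.070.
(100−51)/(0.070−0.055) × (0.068−0.055) + 51 = 49/0.015 × 0.013 + 51 ≈ 93.47 → 93.
SO₂: 719.64 ∈ [566.49, 861.81] ↔ index [101, 150].
101 + (719.64−566.49)·(150−101)/(861.81−566.49) = 101 + 153.15·49/295.32 ≈ 126.41, so AQI = 126.
PM2.5: 136.8 lies in 125.5–225.4, so I_lo=201, I_hi=300, C_lo=125.5, C_hi=225.4.
(300−201)/(225.4−125.5) × (136.8−125.5) + 201 = 99/99.9 × 11.3 + 201 ≈ 212.20 → 212.
Sub-indices: PM10→95, O₃→93, SO₂→126, PM2.5→212. Overall AQI = max = 212; dominant pollutant is PM2.5.

212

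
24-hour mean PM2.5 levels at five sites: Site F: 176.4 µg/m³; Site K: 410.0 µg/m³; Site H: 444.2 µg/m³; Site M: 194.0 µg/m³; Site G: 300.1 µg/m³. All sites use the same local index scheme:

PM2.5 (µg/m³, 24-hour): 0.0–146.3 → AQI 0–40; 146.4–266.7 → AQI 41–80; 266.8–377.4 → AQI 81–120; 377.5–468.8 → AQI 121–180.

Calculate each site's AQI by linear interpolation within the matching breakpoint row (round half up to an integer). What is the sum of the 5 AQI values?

506

Site F: 176.4 lies in 146.4–266.7, so I_lo=41, I_hi=80, C_lo=146.4, C_hi=266.7.
(80−41)/(266.7−146.4) × (176.4−146.4) + 41 = 39/120.3 × 30.0 + 41 ≈ 50.73 → 51.
Site K: row 377.5–468.8 (AQI 121–180). (180−121)·(410.0−377.5)/(468.8−377.5) + 121 = 59·32.5/91.3 + 121 ≈ 142.00 → 142.
Site H: 444.2 ∈ [377.5, 468.8] ↔ index [121, 180].
121 + (444.2−377.5)·(180−121)/(468.8−377.5) = 121 + 66.7·59/91.3 ≈ 164.10, so AQI = 164.
Site M: 194.0 lies in 146.4–266.7, so I_lo=41, I_hi=80, C_lo=146.4, C_hi=266.7.
(80−41)/(266.7−146.4) × (194.0−146.4) + 41 = 39/120.3 × 47.6 + 41 ≈ 56.43 → 56.
Site G: row 266.8–377.4 (AQI 81–120). (120−81)·(300.1−266.8)/(377.4−266.8) + 81 = 39·33.3/110.6 + 81 ≈ 92.74 → 93.
AQIs: Site F=51, Site K=142, Site H=164, Site M=56, Site G=93. Sum = 51 + 142 + 164 + 56 + 93 = 506.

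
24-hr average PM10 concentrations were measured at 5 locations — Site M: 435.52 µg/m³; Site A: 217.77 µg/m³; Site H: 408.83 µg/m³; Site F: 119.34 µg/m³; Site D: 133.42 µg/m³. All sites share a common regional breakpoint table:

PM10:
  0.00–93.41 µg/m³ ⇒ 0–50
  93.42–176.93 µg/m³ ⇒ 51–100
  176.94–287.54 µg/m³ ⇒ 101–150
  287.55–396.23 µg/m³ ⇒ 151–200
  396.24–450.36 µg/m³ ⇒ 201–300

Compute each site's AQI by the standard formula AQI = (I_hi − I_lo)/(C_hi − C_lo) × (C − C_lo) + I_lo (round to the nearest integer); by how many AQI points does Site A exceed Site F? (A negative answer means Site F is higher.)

Site M 435.52: bracket 396.24–450.36 → index 201–300; slope 99/54.12, offset 39.28.
AQI = 201 + 99/54.12·39.28 ≈ 272.85 ⇒ 273.
Site A: 217.77 lies in 176.94–287.54, so I_lo=101, I_hi=150, C_lo=176.94, C_hi=287.54.
(150−101)/(287.54−176.94) × (217.77−176.94) + 101 = 49/110.60 × 40.83 + 101 ≈ 119.09 → 119.
Site H: row 396.24–450.36 (AQI 201–300). (300−201)·(408.83−396.24)/(450.36−396.24) + 201 = 99·12.59/54.12 + 201 ≈ 224.03 → 224.
Site F: 119.34 ∈ [93.42, 176.93] ↔ index [51, 100].
51 + (119.34−93.42)·(100−51)/(176.93−93.42) = 51 + 25.92·49/83.51 ≈ 66.21, so AQI = 66.
Site D 133.42: bracket 93.42–176.93 → index 51–100; slope 49/83.51, offset 40.00.
AQI = 51 + 49/83.51·40.00 ≈ 74.47 ⇒ 74.
AQIs: Site M=273, Site A=119, Site H=224, Site F=66, Site D=74. Site A (119) − Site F (66) = 53.

53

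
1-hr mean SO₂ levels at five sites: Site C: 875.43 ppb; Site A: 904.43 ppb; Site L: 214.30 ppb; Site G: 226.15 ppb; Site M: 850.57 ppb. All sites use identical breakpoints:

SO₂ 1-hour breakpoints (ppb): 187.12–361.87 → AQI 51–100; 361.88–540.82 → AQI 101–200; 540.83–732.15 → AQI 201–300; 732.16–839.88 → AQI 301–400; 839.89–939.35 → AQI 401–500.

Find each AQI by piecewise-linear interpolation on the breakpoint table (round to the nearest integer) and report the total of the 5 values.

Site C: row 839.89–939.35 (AQI 401–500). (500−401)·(875.43−839.89)/(939.35−839.89) + 401 = 99·35.54/99.46 + 401 ≈ 436.38 → 436.
Site A 904.43: bracket 839.89–939.35 → index 401–500; slope 99/99.46, offset 64.54.
AQI = 401 + 99/99.46·64.54 ≈ 465.24 ⇒ 465.
Site L: 214.30 ∈ [187.12, 361.87] ↔ index [51, 100].
51 + (214.30−187.12)·(100−51)/(361.87−187.12) = 51 + 27.18·49/174.75 ≈ 58.62, so AQI = 59.
Site G: 226.15 ∈ [187.12, 361.87] ↔ index [51, 100].
51 + (226.15−187.12)·(100−51)/(361.87−187.12) = 51 + 39.03·49/174.75 ≈ 61.94, so AQI = 62.
Site M: 850.57 lies in 839.89–939.35, so I_lo=401, I_hi=500, C_lo=839.89, C_hi=939.35.
(500−401)/(939.35−839.89) × (850.57−839.89) + 401 = 99/99.46 × 10.68 + 401 ≈ 411.63 → 412.
AQIs: Site C=436, Site A=465, Site L=59, Site G=62, Site M=412. Sum = 436 + 465 + 59 + 62 + 412 = 1434.

1434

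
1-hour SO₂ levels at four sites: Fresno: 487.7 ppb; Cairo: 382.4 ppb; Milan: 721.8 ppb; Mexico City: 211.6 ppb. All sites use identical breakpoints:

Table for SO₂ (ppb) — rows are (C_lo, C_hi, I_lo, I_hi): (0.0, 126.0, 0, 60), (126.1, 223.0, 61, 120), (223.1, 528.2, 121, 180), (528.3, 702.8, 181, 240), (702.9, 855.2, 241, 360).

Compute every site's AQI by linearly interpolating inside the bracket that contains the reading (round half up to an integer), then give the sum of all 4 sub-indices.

693

Fresno: 487.7 lies in 223.1–528.2, so I_lo=121, I_hi=180, C_lo=223.1, C_hi=528.2.
(180−121)/(528.2−223.1) × (487.7−223.1) + 121 = 59/305.1 × 264.6 + 121 ≈ 172.17 → 172.
Cairo 382.4: bracket 223.1–528.2 → index 121–180; slope 59/305.1, offset 159.3.
AQI = 121 + 59/305.1·159.3 ≈ 151.81 ⇒ 152.
Milan: row 702.9–855.2 (AQI 241–360). (360−241)·(721.8−702.9)/(855.2−702.9) + 241 = 119·18.9/152.3 + 241 ≈ 255.77 → 256.
Mexico City: 211.6 ∈ [126.1, 223.0] ↔ index [61, 120].
61 + (211.6−126.1)·(120−61)/(223.0−126.1) = 61 + 85.5·59/96.9 ≈ 113.06, so AQI = 113.
AQIs: Fresno=172, Cairo=152, Milan=256, Mexico City=113. Sum = 172 + 152 + 256 + 113 = 693.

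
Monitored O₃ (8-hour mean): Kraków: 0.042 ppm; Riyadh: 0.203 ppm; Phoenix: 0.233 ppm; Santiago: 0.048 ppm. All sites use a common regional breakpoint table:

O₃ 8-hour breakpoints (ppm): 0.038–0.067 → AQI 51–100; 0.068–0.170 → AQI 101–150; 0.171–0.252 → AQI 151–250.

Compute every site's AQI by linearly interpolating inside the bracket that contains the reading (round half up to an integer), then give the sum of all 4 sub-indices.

543

Kraków 0.042: bracket 0.038–0.067 → index 51–100; slope 49/0.029, offset 0.004.
AQI = 51 + 49/0.029·0.004 ≈ 57.76 ⇒ 58.
Riyadh: 0.203 lies in 0.171–0.252, so I_lo=151, I_hi=250, C_lo=0.171, C_hi=0.252.
(250−151)/(0.252−0.171) × (0.203−0.171) + 151 = 99/0.081 × 0.032 + 151 ≈ 190.11 → 190.
Phoenix: row 0.171–0.252 (AQI 151–250). (250−151)·(0.233−0.171)/(0.252−0.171) + 151 = 99·0.062/0.081 + 151 ≈ 226.78 → 227.
Santiago: 0.048 ∈ [0.038, 0.067] ↔ index [51, 100].
51 + (0.048−0.038)·(100−51)/(0.067−0.038) = 51 + 0.010·49/0.029 ≈ 67.90, so AQI = 68.
AQIs: Kraków=58, Riyadh=190, Phoenix=227, Santiago=68. Sum = 58 + 190 + 227 + 68 = 543.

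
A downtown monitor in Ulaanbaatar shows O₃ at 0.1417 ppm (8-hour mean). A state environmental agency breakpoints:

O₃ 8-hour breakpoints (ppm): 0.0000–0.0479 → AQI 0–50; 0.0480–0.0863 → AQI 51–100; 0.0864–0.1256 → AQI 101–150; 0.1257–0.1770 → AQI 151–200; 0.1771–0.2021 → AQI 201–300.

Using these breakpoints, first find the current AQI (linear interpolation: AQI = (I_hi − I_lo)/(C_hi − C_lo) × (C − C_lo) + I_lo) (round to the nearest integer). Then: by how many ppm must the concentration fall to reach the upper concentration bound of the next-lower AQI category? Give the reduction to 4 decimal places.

O₃ 0.1417: bracket 0.1257–0.1770 → index 151–200; slope 49/0.0513, offset 0.0160.
AQI = 151 + 49/0.0513·0.0160 ≈ 166.28 ⇒ 166.
Current AQI 166 is in the Unhealthy range (151–200). The next-lower category tops out at AQI 150, whose upper concentration bound is 0.1256 ppm.
Reduction needed = 0.1417 − 0.1256 = 0.0161 ppm.

0.0161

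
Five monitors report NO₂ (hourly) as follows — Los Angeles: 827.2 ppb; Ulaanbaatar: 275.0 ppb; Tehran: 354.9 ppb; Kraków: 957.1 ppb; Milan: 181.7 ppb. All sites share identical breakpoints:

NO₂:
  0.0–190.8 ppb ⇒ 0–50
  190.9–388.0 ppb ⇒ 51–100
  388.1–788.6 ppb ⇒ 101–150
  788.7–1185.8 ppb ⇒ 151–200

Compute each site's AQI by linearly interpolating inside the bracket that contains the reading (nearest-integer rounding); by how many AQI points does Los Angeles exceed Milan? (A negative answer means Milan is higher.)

Los Angeles: 827.2 ∈ [788.7, 1185.8] ↔ index [151, 200].
151 + (827.2−788.7)·(200−151)/(1185.8−788.7) = 151 + 38.5·49/397.1 ≈ 155.75, so AQI = 156.
Ulaanbaatar: 275.0 ∈ [190.9, 388.0] ↔ index [51, 100].
51 + (275.0−190.9)·(100−51)/(388.0−190.9) = 51 + 84.1·49/197.1 ≈ 71.91, so AQI = 72.
Tehran: 354.9 lies in 190.9–388.0, so I_lo=51, I_hi=100, C_lo=190.9, C_hi=388.0.
(100−51)/(388.0−190.9) × (354.9−190.9) + 51 = 49/197.1 × 164.0 + 51 ≈ 91.77 → 92.
Kraków: 957.1 ∈ [788.7, 1185.8] ↔ index [151, 200].
151 + (957.1−788.7)·(200−151)/(1185.8−788.7) = 151 + 168.4·49/397.1 ≈ 171.78, so AQI = 172.
Milan: 181.7 ∈ [0.0, 190.8] ↔ index [0, 50].
0 + (181.7−0.0)·(50−0)/(190.8−0.0) = 0 + 181.7·50/190.8 ≈ 47.62, so AQI = 48.
AQIs: Los Angeles=156, Ulaanbaatar=72, Tehran=92, Kraków=172, Milan=48. Los Angeles (156) − Milan (48) = 108.

108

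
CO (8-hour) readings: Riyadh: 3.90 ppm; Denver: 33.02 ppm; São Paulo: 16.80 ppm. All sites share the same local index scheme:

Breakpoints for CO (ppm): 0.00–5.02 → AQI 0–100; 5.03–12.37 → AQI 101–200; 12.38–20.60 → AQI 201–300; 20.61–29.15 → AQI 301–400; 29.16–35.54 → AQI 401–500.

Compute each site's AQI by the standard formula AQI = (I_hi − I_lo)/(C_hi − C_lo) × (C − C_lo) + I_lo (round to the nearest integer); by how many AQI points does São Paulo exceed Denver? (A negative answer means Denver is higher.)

-207

Riyadh: 3.90 lies in 0.00–5.02, so I_lo=0, I_hi=100, C_lo=0.00, C_hi=5.02.
(100−0)/(5.02−0.00) × (3.90−0.00) + 0 = 100/5.02 × 3.90 + 0 ≈ 77.69 → 78.
Denver: 33.02 lies in 29.16–35.54, so I_lo=401, I_hi=500, C_lo=29.16, C_hi=35.54.
(500−401)/(35.54−29.16) × (33.02−29.16) + 401 = 99/6.38 × 3.86 + 401 ≈ 460.90 → 461.
São Paulo: 16.80 ∈ [12.38, 20.60] ↔ index [201, 300].
201 + (16.80−12.38)·(300−201)/(20.60−12.38) = 201 + 4.42·99/8.22 ≈ 254.23, so AQI = 254.
AQIs: Riyadh=78, Denver=461, São Paulo=254. São Paulo (254) − Denver (461) = -207.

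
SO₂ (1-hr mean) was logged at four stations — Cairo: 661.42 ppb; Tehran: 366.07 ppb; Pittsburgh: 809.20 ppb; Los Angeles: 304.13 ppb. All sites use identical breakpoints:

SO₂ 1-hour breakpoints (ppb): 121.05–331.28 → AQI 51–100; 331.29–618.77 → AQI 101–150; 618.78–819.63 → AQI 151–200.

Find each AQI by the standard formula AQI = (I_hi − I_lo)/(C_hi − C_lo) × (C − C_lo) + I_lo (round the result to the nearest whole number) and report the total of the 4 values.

559

Cairo: 661.42 ∈ [618.78, 819.63] ↔ index [151, 200].
151 + (661.42−618.78)·(200−151)/(819.63−618.78) = 151 + 42.64·49/200.85 ≈ 161.40, so AQI = 161.
Tehran: row 331.29–618.77 (AQI 101–150). (150−101)·(366.07−331.29)/(618.77−331.29) + 101 = 49·34.78/287.48 + 101 ≈ 106.93 → 107.
Pittsburgh: 809.20 lies in 618.78–819.63, so I_lo=151, I_hi=200, C_lo=618.78, C_hi=819.63.
(200−151)/(819.63−618.78) × (809.20−618.78) + 151 = 49/200.85 × 190.42 + 151 ≈ 197.46 → 197.
Los Angeles: row 121.05–331.28 (AQI 51–100). (100−51)·(304.13−121.05)/(331.28−121.05) + 51 = 49·183.08/210.23 + 51 ≈ 93.67 → 94.
AQIs: Cairo=161, Tehran=107, Pittsburgh=197, Los Angeles=94. Sum = 161 + 107 + 197 + 94 = 559.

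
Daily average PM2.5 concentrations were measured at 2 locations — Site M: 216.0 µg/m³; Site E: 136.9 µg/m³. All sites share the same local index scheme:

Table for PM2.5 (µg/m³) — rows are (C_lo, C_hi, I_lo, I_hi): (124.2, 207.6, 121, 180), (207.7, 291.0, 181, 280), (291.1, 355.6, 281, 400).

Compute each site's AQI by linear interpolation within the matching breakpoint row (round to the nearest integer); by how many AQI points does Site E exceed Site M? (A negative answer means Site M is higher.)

Site M: 216.0 ∈ [207.7, 291.0] ↔ index [181, 280].
181 + (216.0−207.7)·(280−181)/(291.0−207.7) = 181 + 8.3·99/83.3 ≈ 190.86, so AQI = 191.
Site E: 136.9 ∈ [124.2, 207.6] ↔ index [121, 180].
121 + (136.9−124.2)·(180−121)/(207.6−124.2) = 121 + 12.7·59/83.4 ≈ 129.98, so AQI = 130.
AQIs: Site M=191, Site E=130. Site E (130) − Site M (191) = -61.

-61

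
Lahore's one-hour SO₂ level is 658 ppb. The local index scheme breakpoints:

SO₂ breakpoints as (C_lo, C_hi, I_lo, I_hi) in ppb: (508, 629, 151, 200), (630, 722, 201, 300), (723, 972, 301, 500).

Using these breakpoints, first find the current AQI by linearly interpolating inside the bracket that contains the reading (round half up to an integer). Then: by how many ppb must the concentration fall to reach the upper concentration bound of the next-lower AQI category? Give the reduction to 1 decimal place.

29.0

SO₂: row 630–722 (AQI 201–300). (300−201)·(658−630)/(722−630) + 201 = 99·28/92 + 201 ≈ 231.13 → 231.
Current AQI 231 is in the Very Unhealthy range (201–300). The next-lower category tops out at AQI 200, whose upper concentration bound is 629 ppb.
Reduction needed = 658 − 629 = 29.0 ppb.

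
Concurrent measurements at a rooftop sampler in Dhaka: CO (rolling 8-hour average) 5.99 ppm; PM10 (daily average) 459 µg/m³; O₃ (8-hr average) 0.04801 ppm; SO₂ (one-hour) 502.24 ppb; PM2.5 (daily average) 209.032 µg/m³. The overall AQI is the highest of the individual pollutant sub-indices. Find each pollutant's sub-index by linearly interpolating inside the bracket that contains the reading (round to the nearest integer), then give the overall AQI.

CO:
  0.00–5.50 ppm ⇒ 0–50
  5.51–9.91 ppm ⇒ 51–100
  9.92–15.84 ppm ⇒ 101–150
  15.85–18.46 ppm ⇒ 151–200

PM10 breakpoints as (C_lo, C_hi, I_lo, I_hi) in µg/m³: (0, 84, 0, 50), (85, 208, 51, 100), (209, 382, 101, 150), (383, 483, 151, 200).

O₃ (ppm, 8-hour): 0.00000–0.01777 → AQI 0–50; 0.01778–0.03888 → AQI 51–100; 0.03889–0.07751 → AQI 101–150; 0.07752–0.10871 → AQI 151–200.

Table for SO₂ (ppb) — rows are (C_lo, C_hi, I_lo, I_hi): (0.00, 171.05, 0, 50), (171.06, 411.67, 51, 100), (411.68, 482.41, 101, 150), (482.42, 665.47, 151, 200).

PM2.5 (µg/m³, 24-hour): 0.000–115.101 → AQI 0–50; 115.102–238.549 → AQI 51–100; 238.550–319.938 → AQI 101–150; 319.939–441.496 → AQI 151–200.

188

CO: 5.99 ∈ [5.51, 9.91] ↔ index [51, 100].
51 + (5.99−5.51)·(100−51)/(9.91−5.51) = 51 + 0.48·49/4.40 ≈ 56.35, so AQI = 56.
PM10: row 383–483 (AQI 151–200). (200−151)·(459−383)/(483−383) + 151 = 49·76/100 + 151 ≈ 188.24 → 188.
O₃: row 0.03889–0.07751 (AQI 101–150). (150−101)·(0.04801−0.03889)/(0.07751−0.03889) + 101 = 49·0.00912/0.03862 + 101 ≈ 112.57 → 113.
SO₂: 502.24 lies in 482.42–665.47, so I_lo=151, I_hi=200, C_lo=482.42, C_hi=665.47.
(200−151)/(665.47−482.42) × (502.24−482.42) + 151 = 49/183.05 × 19.82 + 151 ≈ 156.31 → 156.
PM2.5 209.032: bracket 115.102–238.549 → index 51–100; slope 49/123.447, offset 93.930.
AQI = 51 + 49/123.447·93.930 ≈ 88.28 ⇒ 88.
Sub-indices: CO→56, PM10→188, O₃→113, SO₂→156, PM2.5→88. Overall AQI = max = 188; dominant pollutant is PM10.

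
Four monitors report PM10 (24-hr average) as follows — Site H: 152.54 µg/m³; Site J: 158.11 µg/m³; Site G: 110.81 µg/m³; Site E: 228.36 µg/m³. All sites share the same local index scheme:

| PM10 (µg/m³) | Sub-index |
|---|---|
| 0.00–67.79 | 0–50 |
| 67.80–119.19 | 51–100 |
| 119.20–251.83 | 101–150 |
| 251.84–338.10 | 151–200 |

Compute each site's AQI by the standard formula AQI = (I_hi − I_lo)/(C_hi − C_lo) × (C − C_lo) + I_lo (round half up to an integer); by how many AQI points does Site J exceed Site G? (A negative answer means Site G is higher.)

Site H: 152.54 ∈ [119.20, 251.83] ↔ index [101, 150].
101 + (152.54−119.20)·(150−101)/(251.83−119.20) = 101 + 33.34·49/132.63 ≈ 113.32, so AQI = 113.
Site J: 158.11 lies in 119.20–251.83, so I_lo=101, I_hi=150, C_lo=119.20, C_hi=251.83.
(150−101)/(251.83−119.20) × (158.11−119.20) + 101 = 49/132.63 × 38.91 + 101 ≈ 115.38 → 115.
Site G: 110.81 ∈ [67.80, 119.19] ↔ index [51, 100].
51 + (110.81−67.80)·(100−51)/(119.19−67.80) = 51 + 43.01·49/51.39 ≈ 92.01, so AQI = 92.
Site E: row 119.20–251.83 (AQI 101–150). (150−101)·(228.36−119.20)/(251.83−119.20) + 101 = 49·109.16/132.63 + 101 ≈ 141.33 → 141.
AQIs: Site H=113, Site J=115, Site G=92, Site E=141. Site J (115) − Site G (92) = 23.

23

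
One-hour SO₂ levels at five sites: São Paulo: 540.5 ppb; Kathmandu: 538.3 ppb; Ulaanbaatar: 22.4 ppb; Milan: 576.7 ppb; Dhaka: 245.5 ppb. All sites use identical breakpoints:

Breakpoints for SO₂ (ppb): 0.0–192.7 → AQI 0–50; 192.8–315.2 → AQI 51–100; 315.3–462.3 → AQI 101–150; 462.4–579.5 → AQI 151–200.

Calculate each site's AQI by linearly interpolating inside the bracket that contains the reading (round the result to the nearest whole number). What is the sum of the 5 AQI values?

644

São Paulo: row 462.4–579.5 (AQI 151–200). (200−151)·(540.5−462.4)/(579.5−462.4) + 151 = 49·78.1/117.1 + 151 ≈ 183.68 → 184.
Kathmandu: 538.3 lies in 462.4–579.5, so I_lo=151, I_hi=200, C_lo=462.4, C_hi=579.5.
(200−151)/(579.5−462.4) × (538.3−462.4) + 151 = 49/117.1 × 75.9 + 151 ≈ 182.76 → 183.
Ulaanbaatar: row 0.0–192.7 (AQI 0–50). (50−0)·(22.4−0.0)/(192.7−0.0) + 0 = 50·22.4/192.7 + 0 ≈ 5.81 → 6.
Milan: 576.7 ∈ [462.4, 579.5] ↔ index [151, 200].
151 + (576.7−462.4)·(200−151)/(579.5−462.4) = 151 + 114.3·49/117.1 ≈ 198.83, so AQI = 199.
Dhaka: 245.5 lies in 192.8–315.2, so I_lo=51, I_hi=100, C_lo=192.8, C_hi=315.2.
(100−51)/(315.2−192.8) × (245.5−192.8) + 51 = 49/122.4 × 52.7 + 51 ≈ 72.10 → 72.
AQIs: São Paulo=184, Kathmandu=183, Ulaanbaatar=6, Milan=199, Dhaka=72. Sum = 184 + 183 + 6 + 199 + 72 = 644.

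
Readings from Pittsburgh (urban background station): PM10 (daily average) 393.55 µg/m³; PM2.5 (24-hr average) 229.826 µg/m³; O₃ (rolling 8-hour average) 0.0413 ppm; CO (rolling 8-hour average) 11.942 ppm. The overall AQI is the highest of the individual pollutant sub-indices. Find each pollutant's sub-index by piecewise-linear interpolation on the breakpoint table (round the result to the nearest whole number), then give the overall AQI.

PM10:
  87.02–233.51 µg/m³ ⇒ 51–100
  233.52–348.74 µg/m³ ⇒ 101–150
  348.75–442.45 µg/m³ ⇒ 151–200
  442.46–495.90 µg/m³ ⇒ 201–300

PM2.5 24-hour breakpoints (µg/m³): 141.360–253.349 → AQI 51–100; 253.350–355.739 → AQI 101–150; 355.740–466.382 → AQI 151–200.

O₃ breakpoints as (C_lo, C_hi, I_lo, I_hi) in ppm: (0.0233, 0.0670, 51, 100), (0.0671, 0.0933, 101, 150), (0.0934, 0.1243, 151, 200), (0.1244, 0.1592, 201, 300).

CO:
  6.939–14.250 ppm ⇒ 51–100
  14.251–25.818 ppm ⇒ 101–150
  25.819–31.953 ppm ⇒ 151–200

PM10: 393.55 lies in 348.75–442.45, so I_lo=151, I_hi=200, C_lo=348.75, C_hi=442.45.
(200−151)/(442.45−348.75) × (393.55−348.75) + 151 = 49/93.70 × 44.80 + 151 ≈ 174.43 → 174.
PM2.5: row 141.360–253.349 (AQI 51–100). (100−51)·(229.826−141.360)/(253.349−141.360) + 51 = 49·88.466/111.989 + 51 ≈ 89.71 → 90.
O₃: 0.0413 ∈ [0.0233, 0.0670] ↔ index [51, 100].
51 + (0.0413−0.0233)·(100−51)/(0.0670−0.0233) = 51 + 0.0180·49/0.0437 ≈ 71.18, so AQI = 71.
CO 11.942: bracket 6.939–14.250 → index 51–100; slope 49/7.311, offset 5.003.
AQI = 51 + 49/7.311·5.003 ≈ 84.53 ⇒ 85.
Sub-indices: PM10→174, PM2.5→90, O₃→71, CO→85. Overall AQI = max = 174; dominant pollutant is PM10.

174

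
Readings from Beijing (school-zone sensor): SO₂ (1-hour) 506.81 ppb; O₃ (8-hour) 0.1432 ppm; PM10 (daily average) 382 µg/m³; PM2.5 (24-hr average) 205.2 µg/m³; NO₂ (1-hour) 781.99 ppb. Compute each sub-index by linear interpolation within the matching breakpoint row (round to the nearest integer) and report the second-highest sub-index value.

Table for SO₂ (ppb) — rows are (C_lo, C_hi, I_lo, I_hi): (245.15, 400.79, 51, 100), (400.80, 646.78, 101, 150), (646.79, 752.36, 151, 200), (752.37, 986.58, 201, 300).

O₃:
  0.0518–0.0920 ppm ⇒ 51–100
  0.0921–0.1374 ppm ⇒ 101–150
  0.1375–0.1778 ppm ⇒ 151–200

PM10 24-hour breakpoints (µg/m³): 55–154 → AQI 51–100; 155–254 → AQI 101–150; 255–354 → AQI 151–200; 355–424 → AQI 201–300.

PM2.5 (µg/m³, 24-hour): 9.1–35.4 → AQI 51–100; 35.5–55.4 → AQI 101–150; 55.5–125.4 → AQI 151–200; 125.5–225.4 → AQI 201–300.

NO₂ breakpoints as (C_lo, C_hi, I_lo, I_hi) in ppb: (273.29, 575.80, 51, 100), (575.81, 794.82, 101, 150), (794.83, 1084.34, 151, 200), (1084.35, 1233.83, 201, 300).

SO₂ 506.81: bracket 400.80–646.78 → index 101–150; slope 49/245.98, offset 106.01.
AQI = 101 + 49/245.98·106.01 ≈ 122.12 ⇒ 122.
O₃: 0.1432 lies in 0.1375–0.1778, so I_lo=151, I_hi=200, C_lo=0.1375, C_hi=0.1778.
(200−151)/(0.1778−0.1375) × (0.1432−0.1375) + 151 = 49/0.0403 × 0.0057 + 151 ≈ 157.93 → 158.
PM10: 382 lies in 355–424, so I_lo=201, I_hi=300, C_lo=355, C_hi=424.
(300−201)/(424−355) × (382−355) + 201 = 99/69 × 27 + 201 ≈ 239.74 → 240.
PM2.5: 205.2 lies in 125.5–225.4, so I_lo=201, I_hi=300, C_lo=125.5, C_hi=225.4.
(300−201)/(225.4−125.5) × (205.2−125.5) + 201 = 99/99.9 × 79.7 + 201 ≈ 279.98 → 280.
NO₂ 781.99: bracket 575.81–794.82 → index 101–150; slope 49/219.01, offset 206.18.
AQI = 101 + 49/219.01·206.18 ≈ 147.13 ⇒ 147.
Sub-indices: SO₂→122, O₃→158, PM10→240, PM2.5→280, NO₂→147. Ranked high→low: 280, 240, 158, 147, 122. Second-highest sub-index = 240.

240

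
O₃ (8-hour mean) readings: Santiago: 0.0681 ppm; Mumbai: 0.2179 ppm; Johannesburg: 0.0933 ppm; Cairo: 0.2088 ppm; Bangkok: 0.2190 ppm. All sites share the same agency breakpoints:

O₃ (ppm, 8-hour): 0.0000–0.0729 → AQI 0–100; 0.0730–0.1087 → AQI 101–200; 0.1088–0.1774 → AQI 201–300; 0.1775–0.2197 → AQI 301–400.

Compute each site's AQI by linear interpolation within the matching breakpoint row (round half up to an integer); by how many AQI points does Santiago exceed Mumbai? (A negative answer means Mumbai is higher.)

Santiago 0.0681: bracket 0.0000–0.0729 → index 0–100; slope 100/0.0729, offset 0.0681.
AQI = 0 + 100/0.0729·0.0681 ≈ 93.42 ⇒ 93.
Mumbai: 0.2179 lies in 0.1775–0.2197, so I_lo=301, I_hi=400, C_lo=0.1775, C_hi=0.2197.
(400−301)/(0.2197−0.1775) × (0.2179−0.1775) + 301 = 99/0.0422 × 0.0404 + 301 ≈ 395.78 → 396.
Johannesburg: 0.0933 ∈ [0.0730, 0.1087] ↔ index [101, 200].
101 + (0.0933−0.0730)·(200−101)/(0.1087−0.0730) = 101 + 0.0203·99/0.0357 ≈ 157.29, so AQI = 157.
Cairo 0.2088: bracket 0.1775–0.2197 → index 301–400; slope 99/0.0422, offset 0.0313.
AQI = 301 + 99/0.0422·0.0313 ≈ 374.43 ⇒ 374.
Bangkok 0.2190: bracket 0.1775–0.2197 → index 301–400; slope 99/0.0422, offset 0.0415.
AQI = 301 + 99/0.0422·0.0415 ≈ 398.36 ⇒ 398.
AQIs: Santiago=93, Mumbai=396, Johannesburg=157, Cairo=374, Bangkok=398. Santiago (93) − Mumbai (396) = -303.

-303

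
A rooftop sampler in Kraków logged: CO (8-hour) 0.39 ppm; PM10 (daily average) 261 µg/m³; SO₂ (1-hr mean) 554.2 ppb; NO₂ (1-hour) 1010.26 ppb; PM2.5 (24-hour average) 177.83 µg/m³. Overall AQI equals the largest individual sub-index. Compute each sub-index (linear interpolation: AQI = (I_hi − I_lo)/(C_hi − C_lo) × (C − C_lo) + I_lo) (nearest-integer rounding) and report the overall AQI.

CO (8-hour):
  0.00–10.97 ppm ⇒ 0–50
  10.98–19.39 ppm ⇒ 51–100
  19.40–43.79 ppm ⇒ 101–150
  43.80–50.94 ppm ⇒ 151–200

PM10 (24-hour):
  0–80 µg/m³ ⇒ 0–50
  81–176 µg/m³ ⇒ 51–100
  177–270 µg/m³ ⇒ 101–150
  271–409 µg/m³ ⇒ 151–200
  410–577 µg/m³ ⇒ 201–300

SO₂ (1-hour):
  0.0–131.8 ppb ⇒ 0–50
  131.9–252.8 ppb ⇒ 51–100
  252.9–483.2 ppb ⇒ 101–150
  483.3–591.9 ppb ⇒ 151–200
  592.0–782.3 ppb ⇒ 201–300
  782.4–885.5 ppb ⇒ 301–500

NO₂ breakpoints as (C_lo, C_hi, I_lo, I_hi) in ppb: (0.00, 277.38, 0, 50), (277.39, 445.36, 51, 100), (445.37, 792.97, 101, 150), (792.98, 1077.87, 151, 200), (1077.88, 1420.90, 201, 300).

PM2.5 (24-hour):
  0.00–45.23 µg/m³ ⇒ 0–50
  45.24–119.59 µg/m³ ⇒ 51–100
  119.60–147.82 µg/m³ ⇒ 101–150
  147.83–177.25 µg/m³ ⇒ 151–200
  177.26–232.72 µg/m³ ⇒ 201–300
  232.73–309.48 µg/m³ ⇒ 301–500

202

CO: row 0.00–10.97 (AQI 0–50). (50−0)·(0.39−0.00)/(10.97−0.00) + 0 = 50·0.39/10.97 + 0 ≈ 1.78 → 2.
PM10 261: bracket 177–270 → index 101–150; slope 49/93, offset 84.
AQI = 101 + 49/93·84 ≈ 145.26 ⇒ 145.
SO₂: 554.2 ∈ [483.3, 591.9] ↔ index [151, 200].
151 + (554.2−483.3)·(200−151)/(591.9−483.3) = 151 + 70.9·49/108.6 ≈ 182.99, so AQI = 183.
NO₂: 1010.26 lies in 792.98–1077.87, so I_lo=151, I_hi=200, C_lo=792.98, C_hi=1077.87.
(200−151)/(1077.87−792.98) × (1010.26−792.98) + 151 = 49/284.89 × 217.28 + 151 ≈ 188.37 → 188.
PM2.5: 177.83 lies in 177.26–232.72, so I_lo=201, I_hi=300, C_lo=177.26, C_hi=232.72.
(300−201)/(232.72−177.26) × (177.83−177.26) + 201 = 99/55.46 × 0.57 + 201 ≈ 202.02 → 202.
Sub-indices: CO→2, PM10→145, SO₂→183, NO₂→188, PM2.5→202. Overall AQI = max = 202; dominant pollutant is PM2.5.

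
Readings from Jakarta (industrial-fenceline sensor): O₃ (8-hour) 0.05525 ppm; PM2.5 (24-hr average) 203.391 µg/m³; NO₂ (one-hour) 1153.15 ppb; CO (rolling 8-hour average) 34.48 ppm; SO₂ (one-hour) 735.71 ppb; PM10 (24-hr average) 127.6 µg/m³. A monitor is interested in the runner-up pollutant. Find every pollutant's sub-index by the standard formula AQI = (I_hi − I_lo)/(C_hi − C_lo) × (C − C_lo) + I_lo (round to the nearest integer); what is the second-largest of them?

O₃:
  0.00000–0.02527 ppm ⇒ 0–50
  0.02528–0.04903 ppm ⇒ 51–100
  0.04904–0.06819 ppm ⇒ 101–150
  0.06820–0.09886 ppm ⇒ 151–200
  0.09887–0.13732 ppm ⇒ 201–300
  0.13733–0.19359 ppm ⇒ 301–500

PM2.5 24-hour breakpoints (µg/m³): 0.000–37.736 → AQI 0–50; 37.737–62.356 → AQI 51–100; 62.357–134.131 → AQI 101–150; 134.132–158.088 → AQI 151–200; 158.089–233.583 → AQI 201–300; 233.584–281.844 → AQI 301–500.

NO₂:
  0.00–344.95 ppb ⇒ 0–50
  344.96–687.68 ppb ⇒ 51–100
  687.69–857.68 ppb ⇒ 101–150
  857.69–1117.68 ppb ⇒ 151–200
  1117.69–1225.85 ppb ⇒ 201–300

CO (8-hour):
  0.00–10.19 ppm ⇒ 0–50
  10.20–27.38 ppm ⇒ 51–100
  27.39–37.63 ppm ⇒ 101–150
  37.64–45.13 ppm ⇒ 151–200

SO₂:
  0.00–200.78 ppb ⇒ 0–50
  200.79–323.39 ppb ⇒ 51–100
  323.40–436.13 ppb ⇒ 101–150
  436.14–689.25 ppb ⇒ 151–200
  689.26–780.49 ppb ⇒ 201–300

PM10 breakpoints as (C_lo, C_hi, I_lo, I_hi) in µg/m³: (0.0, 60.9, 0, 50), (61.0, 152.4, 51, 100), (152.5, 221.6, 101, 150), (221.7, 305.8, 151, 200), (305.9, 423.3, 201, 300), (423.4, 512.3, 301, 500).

251

O₃: 0.05525 lies in 0.04904–0.06819, so I_lo=101, I_hi=150, C_lo=0.04904, C_hi=0.06819.
(150−101)/(0.06819−0.04904) × (0.05525−0.04904) + 101 = 49/0.01915 × 0.00621 + 101 ≈ 116.89 → 117.
PM2.5: 203.391 ∈ [158.089, 233.583] ↔ index [201, 300].
201 + (203.391−158.089)·(300−201)/(233.583−158.089) = 201 + 45.302·99/75.494 ≈ 260.41, so AQI = 260.
NO₂: row 1117.69–1225.85 (AQI 201–300). (300−201)·(1153.15−1117.69)/(1225.85−1117.69) + 201 = 99·35.46/108.16 + 201 ≈ 233.46 → 233.
CO: 34.48 ∈ [27.39, 37.63] ↔ index [101, 150].
101 + (34.48−27.39)·(150−101)/(37.63−27.39) = 101 + 7.09·49/10.24 ≈ 134.93, so AQI = 135.
SO₂: 735.71 ∈ [689.26, 780.49] ↔ index [201, 300].
201 + (735.71−689.26)·(300−201)/(780.49−689.26) = 201 + 46.45·99/91.23 ≈ 251.41, so AQI = 251.
PM10 127.6: bracket 61.0–152.4 → index 51–100; slope 49/91.4, offset 66.6.
AQI = 51 + 49/91.4·66.6 ≈ 86.70 ⇒ 87.
Sub-indices: O₃→117, PM2.5→260, NO₂→233, CO→135, SO₂→251, PM10→87. Ranked high→low: 260, 251, 233, 135, 117, 87. Second-highest sub-index = 251.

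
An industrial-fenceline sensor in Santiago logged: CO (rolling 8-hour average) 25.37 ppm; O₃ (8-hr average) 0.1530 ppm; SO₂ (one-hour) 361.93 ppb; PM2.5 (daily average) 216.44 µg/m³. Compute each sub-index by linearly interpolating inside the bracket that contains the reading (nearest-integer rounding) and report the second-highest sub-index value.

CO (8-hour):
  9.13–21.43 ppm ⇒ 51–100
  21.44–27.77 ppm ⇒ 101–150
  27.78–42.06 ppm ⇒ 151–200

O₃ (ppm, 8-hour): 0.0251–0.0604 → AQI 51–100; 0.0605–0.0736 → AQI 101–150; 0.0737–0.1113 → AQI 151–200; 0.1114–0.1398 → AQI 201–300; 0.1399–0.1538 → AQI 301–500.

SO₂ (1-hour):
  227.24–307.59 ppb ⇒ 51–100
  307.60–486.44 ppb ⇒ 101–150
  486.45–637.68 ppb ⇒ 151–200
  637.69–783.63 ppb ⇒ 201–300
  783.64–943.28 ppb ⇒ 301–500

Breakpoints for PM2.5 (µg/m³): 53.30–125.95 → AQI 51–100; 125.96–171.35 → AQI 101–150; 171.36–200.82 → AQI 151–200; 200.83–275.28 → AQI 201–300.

CO: 25.37 ∈ [21.44, 27.77] ↔ index [101, 150].
101 + (25.37−21.44)·(150−101)/(27.77−21.44) = 101 + 3.93·49/6.33 ≈ 131.42, so AQI = 131.
O₃: 0.1530 lies in 0.1399–0.1538, so I_lo=301, I_hi=500, C_lo=0.1399, C_hi=0.1538.
(500−301)/(0.1538−0.1399) × (0.1530−0.1399) + 301 = 199/0.0139 × 0.0131 + 301 ≈ 488.55 → 489.
SO₂: 361.93 lies in 307.60–486.44, so I_lo=101, I_hi=150, C_lo=307.60, C_hi=486.44.
(150−101)/(486.44−307.60) × (361.93−307.60) + 101 = 49/178.84 × 54.33 + 101 ≈ 115.89 → 116.
PM2.5 216.44: bracket 200.83–275.28 → index 201–300; slope 99/74.45, offset 15.61.
AQI = 201 + 99/74.45·15.61 ≈ 221.76 ⇒ 222.
Sub-indices: CO→131, O₃→489, SO₂→116, PM2.5→222. Ranked high→low: 489, 222, 131, 116. Second-highest sub-index = 222.

222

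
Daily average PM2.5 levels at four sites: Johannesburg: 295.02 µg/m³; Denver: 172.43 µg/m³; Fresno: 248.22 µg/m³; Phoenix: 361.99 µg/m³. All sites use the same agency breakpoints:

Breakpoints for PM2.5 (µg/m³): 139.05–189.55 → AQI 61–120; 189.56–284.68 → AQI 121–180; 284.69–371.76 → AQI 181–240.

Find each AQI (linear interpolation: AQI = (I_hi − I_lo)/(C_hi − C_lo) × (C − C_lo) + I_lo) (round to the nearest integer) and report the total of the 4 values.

678

Johannesburg: 295.02 lies in 284.69–371.76, so I_lo=181, I_hi=240, C_lo=284.69, C_hi=371.76.
(240−181)/(371.76−284.69) × (295.02−284.69) + 181 = 59/87.07 × 10.33 + 181 ≈ 188.00 → 188.
Denver: row 139.05–189.55 (AQI 61–120). (120−61)·(172.43−139.05)/(189.55−139.05) + 61 = 59·33.38/50.50 + 61 ≈ 100.00 → 100.
Fresno: row 189.56–284.68 (AQI 121–180). (180−121)·(248.22−189.56)/(284.68−189.56) + 121 = 59·58.66/95.12 + 121 ≈ 157.38 → 157.
Phoenix: 361.99 ∈ [284.69, 371.76] ↔ index [181, 240].
181 + (361.99−284.69)·(240−181)/(371.76−284.69) = 181 + 77.30·59/87.07 ≈ 233.38, so AQI = 233.
AQIs: Johannesburg=188, Denver=100, Fresno=157, Phoenix=233. Sum = 188 + 100 + 157 + 233 = 678.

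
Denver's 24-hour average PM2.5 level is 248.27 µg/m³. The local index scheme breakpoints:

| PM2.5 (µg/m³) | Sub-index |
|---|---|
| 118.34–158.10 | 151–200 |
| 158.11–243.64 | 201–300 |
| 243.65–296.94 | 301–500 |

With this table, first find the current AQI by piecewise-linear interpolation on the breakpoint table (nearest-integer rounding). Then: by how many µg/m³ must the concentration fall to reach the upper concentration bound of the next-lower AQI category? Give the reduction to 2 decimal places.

4.63

PM2.5: row 243.65–296.94 (AQI 301–500). (500−301)·(248.27−243.65)/(296.94−243.65) + 301 = 199·4.62/53.29 + 301 ≈ 318.25 → 318.
Current AQI 318 is in the Hazardous range (301–500). The next-lower category tops out at AQI 300, whose upper concentration bound is 243.64 µg/m³.
Reduction needed = 248.27 − 243.64 = 4.63 µg/m³.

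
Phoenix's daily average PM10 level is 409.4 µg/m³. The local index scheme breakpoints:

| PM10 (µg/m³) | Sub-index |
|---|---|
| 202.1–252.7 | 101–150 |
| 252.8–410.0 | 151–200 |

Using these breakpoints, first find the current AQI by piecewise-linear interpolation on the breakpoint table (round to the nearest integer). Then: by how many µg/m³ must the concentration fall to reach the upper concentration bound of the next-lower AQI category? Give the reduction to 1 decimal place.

156.7

PM10: row 252.8–410.0 (AQI 151–200). (200−151)·(409.4−252.8)/(410.0−252.8) + 151 = 49·156.6/157.2 + 151 ≈ 199.81 → 200.
Current AQI 200 is in the Unhealthy range (151–200). The next-lower category tops out at AQI 150, whose upper concentration bound is 252.7 µg/m³.
Reduction needed = 409.4 − 252.7 = 156.7 µg/m³.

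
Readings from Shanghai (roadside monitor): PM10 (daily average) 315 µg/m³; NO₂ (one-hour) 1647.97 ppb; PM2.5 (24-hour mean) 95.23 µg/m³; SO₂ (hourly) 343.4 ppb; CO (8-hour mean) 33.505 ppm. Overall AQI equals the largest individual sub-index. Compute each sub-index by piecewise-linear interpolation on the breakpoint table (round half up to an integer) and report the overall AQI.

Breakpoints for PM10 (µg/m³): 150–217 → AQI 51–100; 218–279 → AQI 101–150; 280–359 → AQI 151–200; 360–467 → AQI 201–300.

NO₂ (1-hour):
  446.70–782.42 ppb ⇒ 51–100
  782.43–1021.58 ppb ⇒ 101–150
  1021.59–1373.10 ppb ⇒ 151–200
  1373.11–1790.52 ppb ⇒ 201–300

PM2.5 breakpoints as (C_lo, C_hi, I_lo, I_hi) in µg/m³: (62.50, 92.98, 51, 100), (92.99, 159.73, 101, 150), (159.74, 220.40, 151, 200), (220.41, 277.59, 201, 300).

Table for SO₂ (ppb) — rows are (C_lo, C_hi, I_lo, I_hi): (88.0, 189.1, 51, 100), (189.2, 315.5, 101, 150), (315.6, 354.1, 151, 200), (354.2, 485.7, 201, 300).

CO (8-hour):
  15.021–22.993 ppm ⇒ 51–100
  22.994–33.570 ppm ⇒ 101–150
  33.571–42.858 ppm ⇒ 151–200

266

PM10: 315 lies in 280–359, so I_lo=151, I_hi=200, C_lo=280, C_hi=359.
(200−151)/(359−280) × (315−280) + 151 = 49/79 × 35 + 151 ≈ 172.71 → 173.
NO₂ 1647.97: bracket 1373.11–1790.52 → index 201–300; slope 99/417.41, offset 274.86.
AQI = 201 + 99/417.41·274.86 ≈ 266.19 ⇒ 266.
PM2.5: row 92.99–159.73 (AQI 101–150). (150−101)·(95.23−92.99)/(159.73−92.99) + 101 = 49·2.24/66.74 + 101 ≈ 102.64 → 103.
SO₂: row 315.6–354.1 (AQI 151–200). (200−151)·(343.4−315.6)/(354.1−315.6) + 151 = 49·27.8/38.5 + 151 ≈ 186.38 → 186.
CO 33.505: bracket 22.994–33.570 → index 101–150; slope 49/10.576, offset 10.511.
AQI = 101 + 49/10.576·10.511 ≈ 149.70 ⇒ 150.
Sub-indices: PM10→173, NO₂→266, PM2.5→103, SO₂→186, CO→150. Overall AQI = max = 266; dominant pollutant is NO₂.
AQI 266: Very Unhealthy.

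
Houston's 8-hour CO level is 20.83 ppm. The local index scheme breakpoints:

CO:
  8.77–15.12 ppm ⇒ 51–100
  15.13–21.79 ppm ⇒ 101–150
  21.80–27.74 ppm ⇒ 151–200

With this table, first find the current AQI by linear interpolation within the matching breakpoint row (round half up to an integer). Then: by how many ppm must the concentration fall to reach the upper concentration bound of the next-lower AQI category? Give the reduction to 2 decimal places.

5.71

CO 20.83: bracket 15.13–21.79 → index 101–150; slope 49/6.66, offset 5.70.
AQI = 101 + 49/6.66·5.70 ≈ 142.94 ⇒ 143.
Current AQI 143 is in the Unhealthy for Sensitive Groups range (101–150). The next-lower category tops out at AQI 100, whose upper concentration bound is 15.12 ppm.
Reduction needed = 20.83 − 15.12 = 5.71 ppm.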